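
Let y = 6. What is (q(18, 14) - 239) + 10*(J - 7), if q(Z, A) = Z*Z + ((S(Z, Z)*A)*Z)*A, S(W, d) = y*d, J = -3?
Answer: 381009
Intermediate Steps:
S(W, d) = 6*d
q(Z, A) = Z² + 6*A²*Z² (q(Z, A) = Z*Z + (((6*Z)*A)*Z)*A = Z² + ((6*A*Z)*Z)*A = Z² + (6*A*Z²)*A = Z² + 6*A²*Z²)
(q(18, 14) - 239) + 10*(J - 7) = (18²*(1 + 6*14²) - 239) + 10*(-3 - 7) = (324*(1 + 6*196) - 239) + 10*(-10) = (324*(1 + 1176) - 239) - 100 = (324*1177 - 239) - 100 = (381348 - 239) - 100 = 381109 - 100 = 381009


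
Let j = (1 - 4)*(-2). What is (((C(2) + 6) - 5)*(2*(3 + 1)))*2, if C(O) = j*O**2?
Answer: 400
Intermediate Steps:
j = 6 (j = -3*(-2) = 6)
C(O) = 6*O**2
(((C(2) + 6) - 5)*(2*(3 + 1)))*2 = (((6*2**2 + 6) - 5)*(2*(3 + 1)))*2 = (((6*4 + 6) - 5)*(2*4))*2 = (((24 + 6) - 5)*8)*2 = ((30 - 5)*8)*2 = (25*8)*2 = 200*2 = 400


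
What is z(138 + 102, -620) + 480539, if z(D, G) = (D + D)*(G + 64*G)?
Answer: -18863461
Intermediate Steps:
z(D, G) = 130*D*G (z(D, G) = (2*D)*(65*G) = 130*D*G)
z(138 + 102, -620) + 480539 = 130*(138 + 102)*(-620) + 480539 = 130*240*(-620) + 480539 = -19344000 + 480539 = -18863461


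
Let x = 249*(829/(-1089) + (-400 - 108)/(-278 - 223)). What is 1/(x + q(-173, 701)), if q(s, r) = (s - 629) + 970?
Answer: 60621/13999091 ≈ 0.0043304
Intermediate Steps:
q(s, r) = 341 + s (q(s, r) = (-629 + s) + 970 = 341 + s)
x = 3814763/60621 (x = 249*(829*(-1/1089) - 508/(-501)) = 249*(-829/1089 - 508*(-1/501)) = 249*(-829/1089 + 508/501) = 249*(45961/181863) = 3814763/60621 ≈ 62.928)
1/(x + q(-173, 701)) = 1/(3814763/60621 + (341 - 173)) = 1/(3814763/60621 + 168) = 1/(13999091/60621) = 60621/13999091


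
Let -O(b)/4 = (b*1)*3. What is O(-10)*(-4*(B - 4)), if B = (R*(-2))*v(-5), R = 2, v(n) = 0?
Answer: 1920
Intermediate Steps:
O(b) = -12*b (O(b) = -4*b*1*3 = -4*b*3 = -12*b)
B = 0 (B = (2*(-2))*0 = -4*0 = 0)
O(-10)*(-4*(B - 4)) = (-12*(-10))*(-4*(0 - 4)) = 120*(-4*(-4)) = 120*16 = 1920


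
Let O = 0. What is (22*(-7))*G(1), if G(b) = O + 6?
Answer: -924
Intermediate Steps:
G(b) = 6 (G(b) = 0 + 6 = 6)
(22*(-7))*G(1) = (22*(-7))*6 = -154*6 = -924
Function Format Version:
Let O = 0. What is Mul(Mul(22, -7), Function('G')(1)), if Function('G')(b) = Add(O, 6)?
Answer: -924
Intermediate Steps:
Function('G')(b) = 6 (Function('G')(b) = Add(0, 6) = 6)
Mul(Mul(22, -7), Function('G')(1)) = Mul(Mul(22, -7), 6) = Mul(-154, 6) = -924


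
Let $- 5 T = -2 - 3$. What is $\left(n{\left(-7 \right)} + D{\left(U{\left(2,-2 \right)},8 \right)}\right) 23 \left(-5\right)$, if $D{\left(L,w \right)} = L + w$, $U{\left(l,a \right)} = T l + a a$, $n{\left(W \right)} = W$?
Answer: $-805$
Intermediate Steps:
$T = 1$ ($T = - \frac{-2 - 3}{5} = \left(- \frac{1}{5}\right) \left(-5\right) = 1$)
$U{\left(l,a \right)} = l + a^{2}$ ($U{\left(l,a \right)} = 1 l + a a = l + a^{2}$)
$\left(n{\left(-7 \right)} + D{\left(U{\left(2,-2 \right)},8 \right)}\right) 23 \left(-5\right) = \left(-7 + \left(\left(2 + \left(-2\right)^{2}\right) + 8\right)\right) 23 \left(-5\right) = \left(-7 + \left(\left(2 + 4\right) + 8\right)\right) \left(-115\right) = \left(-7 + \left(6 + 8\right)\right) \left(-115\right) = \left(-7 + 14\right) \left(-115\right) = 7 \left(-115\right) = -805$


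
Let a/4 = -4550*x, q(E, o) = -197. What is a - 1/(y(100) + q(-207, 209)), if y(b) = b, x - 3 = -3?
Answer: 1/97 ≈ 0.010309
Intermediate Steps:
x = 0 (x = 3 - 3 = 0)
a = 0 (a = 4*(-4550*0) = 4*0 = 0)
a - 1/(y(100) + q(-207, 209)) = 0 - 1/(100 - 197) = 0 - 1/(-97) = 0 - 1*(-1/97) = 0 + 1/97 = 1/97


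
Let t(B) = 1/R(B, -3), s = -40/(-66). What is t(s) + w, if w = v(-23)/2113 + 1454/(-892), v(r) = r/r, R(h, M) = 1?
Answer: -593307/942398 ≈ -0.62957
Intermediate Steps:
s = 20/33 (s = -40*(-1/66) = 20/33 ≈ 0.60606)
v(r) = 1
t(B) = 1 (t(B) = 1/1 = 1)
w = -1535705/942398 (w = 1/2113 + 1454/(-892) = 1*(1/2113) + 1454*(-1/892) = 1/2113 - 727/446 = -1535705/942398 ≈ -1.6296)
t(s) + w = 1 - 1535705/942398 = -593307/942398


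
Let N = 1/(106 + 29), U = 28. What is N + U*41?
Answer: 154981/135 ≈ 1148.0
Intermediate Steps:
N = 1/135 ≈ 0.0074074
N + U*41 = 1/135 + 28*41 = 1/135 + 1148 = 154981/135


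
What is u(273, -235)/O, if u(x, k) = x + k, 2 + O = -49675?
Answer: -38/49677 ≈ -0.00076494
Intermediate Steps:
O = -49677 (O = -2 - 49675 = -49677)
u(x, k) = k + x
u(273, -235)/O = (-235 + 273)/(-49677) = 38*(-1/49677) = -38/49677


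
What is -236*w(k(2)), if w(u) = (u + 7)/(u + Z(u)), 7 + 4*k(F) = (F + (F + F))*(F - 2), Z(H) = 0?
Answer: 708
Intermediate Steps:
k(F) = -7/4 + 3*F*(-2 + F)/4 (k(F) = -7/4 + ((F + (F + F))*(F - 2))/4 = -7/4 + ((F + 2*F)*(-2 + F))/4 = -7/4 + ((3*F)*(-2 + F))/4 = -7/4 + (3*F*(-2 + F))/4 = -7/4 + 3*F*(-2 + F)/4)
w(u) = (7 + u)/u (w(u) = (u + 7)/(u + 0) = (7 + u)/u)
-236*w(k(2)) = -236*(7 + (-7/4 - 3/2*2 + (¾)*2²))/(-7/4 - 3/2*2 + (¾)*2²) = -236*(7 + (-7/4 - 3 + (¾)*4))/(-7/4 - 3 + (¾)*4) = -236*(7 + (-7/4 - 3 + 3))/(-7/4 - 3 + 3) = -236*(7 - 7/4)/(-7/4) = -(-944)*21/(7*4) = -236*(-3) = 708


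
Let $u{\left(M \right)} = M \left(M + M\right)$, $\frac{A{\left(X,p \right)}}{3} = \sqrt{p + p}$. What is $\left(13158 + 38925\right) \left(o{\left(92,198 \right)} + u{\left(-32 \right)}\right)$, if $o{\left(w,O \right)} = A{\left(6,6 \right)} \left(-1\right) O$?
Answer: $106665984 - 61874604 \sqrt{3} \approx -5.0397 \cdot 10^{5}$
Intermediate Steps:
$A{\left(X,p \right)} = 3 \sqrt{2} \sqrt{p}$ ($A{\left(X,p \right)} = 3 \sqrt{p + p} = 3 \sqrt{2 p} = 3 \sqrt{2} \sqrt{p}$)
$u{\left(M \right)} = 2 M^{2}$ ($u{\left(M \right)} = M 2 M = 2 M^{2}$)
$o{\left(w,O \right)} = - 6 O \sqrt{3}$ ($o{\left(w,O \right)} = 3 \sqrt{2} \sqrt{6} \left(-1\right) O = 6 \sqrt{3} \left(-1\right) O = - 6 \sqrt{3} O = - 6 O \sqrt{3}$)
$\left(13158 + 38925\right) \left(o{\left(92,198 \right)} + u{\left(-32 \right)}\right) = \left(13158 + 38925\right) \left(\left(-6\right) 198 \sqrt{3} + 2 \left(-32\right)^{2}\right) = 52083 \left(- 1188 \sqrt{3} + 2 \cdot 1024\right) = 52083 \left(- 1188 \sqrt{3} + 2048\right) = 52083 \left(2048 - 1188 \sqrt{3}\right) = 106665984 - 61874604 \sqrt{3}$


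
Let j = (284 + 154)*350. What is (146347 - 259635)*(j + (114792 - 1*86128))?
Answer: -20614337632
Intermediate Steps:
j = 153300 (j = 438*350 = 153300)
(146347 - 259635)*(j + (114792 - 1*86128)) = (146347 - 259635)*(153300 + (114792 - 1*86128)) = -113288*(153300 + (114792 - 86128)) = -113288*(153300 + 28664) = -113288*181964 = -20614337632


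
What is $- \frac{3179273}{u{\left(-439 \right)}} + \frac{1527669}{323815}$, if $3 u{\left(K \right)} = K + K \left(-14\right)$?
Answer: $- \frac{3079770452502}{1848012205} \approx -1666.5$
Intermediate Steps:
$u{\left(K \right)} = - \frac{13 K}{3}$ ($u{\left(K \right)} = \frac{K + K \left(-14\right)}{3} = \frac{K - 14 K}{3} = \frac{\left(-13\right) K}{3} = - \frac{13 K}{3}$)
$- \frac{3179273}{u{\left(-439 \right)}} + \frac{1527669}{323815} = - \frac{3179273}{\left(- \frac{13}{3}\right) \left(-439\right)} + \frac{1527669}{323815} = - \frac{3179273}{\frac{5707}{3}} + 1527669 \cdot \frac{1}{323815} = \left(-3179273\right) \frac{3}{5707} + \frac{1527669}{323815} = - \frac{9537819}{5707} + \frac{1527669}{323815} = - \frac{3079770452502}{1848012205}$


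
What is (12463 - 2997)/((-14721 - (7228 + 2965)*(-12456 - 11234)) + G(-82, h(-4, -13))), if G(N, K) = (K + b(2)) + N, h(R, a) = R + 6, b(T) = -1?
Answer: 4733/120728684 ≈ 3.9204e-5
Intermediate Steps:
h(R, a) = 6 + R
G(N, K) = -1 + K + N (G(N, K) = (K - 1) + N = (-1 + K) + N = -1 + K + N)
(12463 - 2997)/((-14721 - (7228 + 2965)*(-12456 - 11234)) + G(-82, h(-4, -13))) = (12463 - 2997)/((-14721 - (7228 + 2965)*(-12456 - 11234)) + (-1 + (6 - 4) - 82)) = 9466/((-14721 - 10193*(-23690)) + (-1 + 2 - 82)) = 9466/((-14721 - 1*(-241472170)) - 81) = 9466/((-14721 + 241472170) - 81) = 9466/(241457449 - 81) = 9466/241457368 = 9466*(1/241457368) = 4733/120728684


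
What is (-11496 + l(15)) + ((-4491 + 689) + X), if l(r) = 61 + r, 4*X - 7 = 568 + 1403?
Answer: -29455/2 ≈ -14728.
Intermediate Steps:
X = 989/2 (X = 7/4 + (568 + 1403)/4 = 7/4 + (¼)*1971 = 7/4 + 1971/4 = 989/2 ≈ 494.50)
(-11496 + l(15)) + ((-4491 + 689) + X) = (-11496 + (61 + 15)) + ((-4491 + 689) + 989/2) = (-11496 + 76) + (-3802 + 989/2) = -11420 - 6615/2 = -29455/2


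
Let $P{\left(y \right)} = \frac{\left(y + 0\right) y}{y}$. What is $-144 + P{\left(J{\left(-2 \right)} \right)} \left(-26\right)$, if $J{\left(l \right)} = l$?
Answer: $-92$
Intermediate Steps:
$P{\left(y \right)} = y$ ($P{\left(y \right)} = \frac{y y}{y} = \frac{y^{2}}{y} = y$)
$-144 + P{\left(J{\left(-2 \right)} \right)} \left(-26\right) = -144 - -52 = -144 + 52 = -92$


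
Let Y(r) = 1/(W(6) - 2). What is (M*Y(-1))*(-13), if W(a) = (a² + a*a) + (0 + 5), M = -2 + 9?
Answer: -91/75 ≈ -1.2133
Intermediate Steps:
M = 7
W(a) = 5 + 2*a² (W(a) = (a² + a²) + 5 = 2*a² + 5 = 5 + 2*a²)
Y(r) = 1/75 (Y(r) = 1/((5 + 2*6²) - 2) = 1/((5 + 2*36) - 2) = 1/((5 + 72) - 2) = 1/(77 - 2) = 1/75)
(M*Y(-1))*(-13) = (7*(1/75))*(-13) = (7/75)*(-13) = -91/75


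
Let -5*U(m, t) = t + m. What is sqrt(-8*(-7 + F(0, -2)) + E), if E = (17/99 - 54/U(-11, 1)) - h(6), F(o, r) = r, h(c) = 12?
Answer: 2*sqrt(9031)/33 ≈ 5.7595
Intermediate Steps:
U(m, t) = -m/5 - t/5 (U(m, t) = -(t + m)/5 = -(m + t)/5 = -m/5 - t/5)
E = -3844/99 (E = (17/99 - 54/(-1/5*(-11) - 1/5*1)) - 1*12 = (17*(1/99) - 54/(11/5 - 1/5)) - 12 = (17/99 - 54/2) - 12 = (17/99 - 54*1/2) - 12 = (17/99 - 27) - 12 = -2656/99 - 12 = -3844/99 ≈ -38.828)
sqrt(-8*(-7 + F(0, -2)) + E) = sqrt(-8*(-7 - 2) - 3844/99) = sqrt(-8*(-9) - 3844/99) = sqrt(72 - 3844/99) = sqrt(3284/99) = 2*sqrt(9031)/33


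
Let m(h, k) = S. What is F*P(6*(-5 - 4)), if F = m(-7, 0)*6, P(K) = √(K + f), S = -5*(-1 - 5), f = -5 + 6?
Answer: 180*I*√53 ≈ 1310.4*I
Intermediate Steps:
f = 1
S = 30 (S = -5*(-6) = 30)
m(h, k) = 30
P(K) = √(1 + K) (P(K) = √(K + 1) = √(1 + K))
F = 180 (F = 30*6 = 180)
F*P(6*(-5 - 4)) = 180*√(1 + 6*(-5 - 4)) = 180*√(1 + 6*(-9)) = 180*√(1 - 54) = 180*√(-53) = 180*(I*√53) = 180*I*√53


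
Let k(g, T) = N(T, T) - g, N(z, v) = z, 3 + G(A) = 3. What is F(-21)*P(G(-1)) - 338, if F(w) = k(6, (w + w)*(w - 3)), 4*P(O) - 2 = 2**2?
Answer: 1165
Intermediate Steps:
G(A) = 0 (G(A) = -3 + 3 = 0)
P(O) = 3/2 (P(O) = 1/2 + (1/4)*2**2 = 1/2 + (1/4)*4 = 1/2 + 1 = 3/2)
k(g, T) = T - g
F(w) = -6 + 2*w*(-3 + w) (F(w) = (w + w)*(w - 3) - 1*6 = (2*w)*(-3 + w) - 6 = 2*w*(-3 + w) - 6 = -6 + 2*w*(-3 + w))
F(-21)*P(G(-1)) - 338 = (-6 + 2*(-21)*(-3 - 21))*(3/2) - 338 = (-6 + 2*(-21)*(-24))*(3/2) - 338 = (-6 + 1008)*(3/2) - 338 = 1002*(3/2) - 338 = 1503 - 338 = 1165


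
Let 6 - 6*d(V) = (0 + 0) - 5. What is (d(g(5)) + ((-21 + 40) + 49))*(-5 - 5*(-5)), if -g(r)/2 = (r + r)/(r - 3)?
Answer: 4190/3 ≈ 1396.7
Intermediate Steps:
g(r) = -4*r/(-3 + r) (g(r) = -2*(r + r)/(r - 3) = -2*2*r/(-3 + r) = -4*r/(-3 + r))
d(V) = 11/6 (d(V) = 1 - ((0 + 0) - 5)/6 = 1 - (0 - 5)/6 = 1 - 1/6*(-5) = 1 + 5/6 = 11/6)
(d(g(5)) + ((-21 + 40) + 49))*(-5 - 5*(-5)) = (11/6 + ((-21 + 40) + 49))*(-5 - 5*(-5)) = (11/6 + (19 + 49))*(-5 + 25) = (11/6 + 68)*20 = (419/6)*20 = 4190/3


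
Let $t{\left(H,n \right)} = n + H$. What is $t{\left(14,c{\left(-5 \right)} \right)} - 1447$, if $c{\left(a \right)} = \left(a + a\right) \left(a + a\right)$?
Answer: $-1333$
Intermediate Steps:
$c{\left(a \right)} = 4 a^{2}$ ($c{\left(a \right)} = 2 a 2 a = 4 a^{2}$)
$t{\left(H,n \right)} = H + n$
$t{\left(14,c{\left(-5 \right)} \right)} - 1447 = \left(14 + 4 \left(-5\right)^{2}\right) - 1447 = \left(14 + 4 \cdot 25\right) - 1447 = \left(14 + 100\right) - 1447 = 114 - 1447 = -1333$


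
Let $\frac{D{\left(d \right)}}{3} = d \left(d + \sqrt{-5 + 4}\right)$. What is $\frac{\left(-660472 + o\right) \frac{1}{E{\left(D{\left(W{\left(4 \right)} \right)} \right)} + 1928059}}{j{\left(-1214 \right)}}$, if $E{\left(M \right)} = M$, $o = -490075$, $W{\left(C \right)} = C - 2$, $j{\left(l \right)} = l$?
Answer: $\frac{2218336304837}{4512993746227478} - \frac{3451641 i}{2256496873113739} \approx 0.00049154 - 1.5296 \cdot 10^{-9} i$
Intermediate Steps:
$W{\left(C \right)} = -2 + C$
$D{\left(d \right)} = 3 d \left(i + d\right)$ ($D{\left(d \right)} = 3 d \left(d + \sqrt{-5 + 4}\right) = 3 d \left(d + \sqrt{-1}\right) = 3 d \left(d + i\right) = 3 d \left(i + d\right)$)
$\frac{\left(-660472 + o\right) \frac{1}{E{\left(D{\left(W{\left(4 \right)} \right)} \right)} + 1928059}}{j{\left(-1214 \right)}} = \frac{\left(-660472 - 490075\right) \frac{1}{3 \left(-2 + 4\right) \left(i + \left(-2 + 4\right)\right) + 1928059}}{-1214} = - \frac{1150547}{3 \cdot 2 \left(i + 2\right) + 1928059} \left(- \frac{1}{1214}\right) = - \frac{1150547}{3 \cdot 2 \left(2 + i\right) + 1928059} \left(- \frac{1}{1214}\right) = - \frac{1150547}{\left(12 + 6 i\right) + 1928059} \left(- \frac{1}{1214}\right) = - \frac{1150547}{1928071 + 6 i} \left(- \frac{1}{1214}\right) = - 1150547 \frac{1928071 - 6 i}{3717457781077} \left(- \frac{1}{1214}\right) = - \frac{1150547 \left(1928071 - 6 i\right)}{3717457781077} \left(- \frac{1}{1214}\right) = \frac{1150547 \left(1928071 - 6 i\right)}{4512993746227478}$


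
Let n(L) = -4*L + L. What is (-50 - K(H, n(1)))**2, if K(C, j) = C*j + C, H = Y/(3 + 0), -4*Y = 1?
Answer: 90601/36 ≈ 2516.7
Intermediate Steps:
Y = -1/4 (Y = -1/4*1 = -1/4 ≈ -0.25000)
n(L) = -3*L
H = -1/12 (H = -1/(4*(3 + 0)) = -1/4/3 = -1/4*1/3 = -1/12 ≈ -0.083333)
K(C, j) = C + C*j
(-50 - K(H, n(1)))**2 = (-50 - (-1)*(1 - 3*1)/12)**2 = (-50 - (-1)*(1 - 3)/12)**2 = (-50 - (-1)*(-2)/12)**2 = (-50 - 1*1/6)**2 = (-50 - 1/6)**2 = (-301/6)**2 = 90601/36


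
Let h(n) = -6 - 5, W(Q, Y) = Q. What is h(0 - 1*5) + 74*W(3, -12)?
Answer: 211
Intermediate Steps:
h(n) = -11
h(0 - 1*5) + 74*W(3, -12) = -11 + 74*3 = -11 + 222 = 211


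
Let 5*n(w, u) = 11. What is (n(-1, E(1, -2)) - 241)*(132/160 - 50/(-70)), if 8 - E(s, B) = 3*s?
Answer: -257307/700 ≈ -367.58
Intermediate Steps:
E(s, B) = 8 - 3*s
n(w, u) = 11/5 (n(w, u) = (⅕)*11 = 11/5)
(n(-1, E(1, -2)) - 241)*(132/160 - 50/(-70)) = (11/5 - 241)*(132/160 - 50/(-70)) = -1194*(132*(1/160) - 50*(-1/70))/5 = -1194*(33/40 + 5/7)/5 = -1194/5*431/280 = -257307/700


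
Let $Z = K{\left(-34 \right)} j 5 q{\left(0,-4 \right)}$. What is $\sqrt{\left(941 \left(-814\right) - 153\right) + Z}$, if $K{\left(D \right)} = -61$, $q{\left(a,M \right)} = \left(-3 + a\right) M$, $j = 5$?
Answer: $i \sqrt{784427} \approx 885.68 i$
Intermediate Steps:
$q{\left(a,M \right)} = M \left(-3 + a\right)$
$Z = -18300$ ($Z = - 61 \cdot 5 \cdot 5 \left(- 4 \left(-3 + 0\right)\right) = - 61 \cdot 25 \left(\left(-4\right) \left(-3\right)\right) = - 61 \cdot 25 \cdot 12 = \left(-61\right) 300 = -18300$)
$\sqrt{\left(941 \left(-814\right) - 153\right) + Z} = \sqrt{\left(941 \left(-814\right) - 153\right) - 18300} = \sqrt{\left(-765974 - 153\right) - 18300} = \sqrt{-766127 - 18300} = \sqrt{-784427} = i \sqrt{784427}$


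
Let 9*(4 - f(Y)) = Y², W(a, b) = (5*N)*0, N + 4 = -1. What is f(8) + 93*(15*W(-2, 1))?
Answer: -28/9 ≈ -3.1111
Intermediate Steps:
N = -5 (N = -4 - 1 = -5)
W(a, b) = 0 (W(a, b) = (5*(-5))*0 = -25*0 = 0)
f(Y) = 4 - Y²/9
f(8) + 93*(15*W(-2, 1)) = (4 - ⅑*8²) + 93*(15*0) = (4 - ⅑*64) + 93*0 = (4 - 64/9) + 0 = -28/9 + 0 = -28/9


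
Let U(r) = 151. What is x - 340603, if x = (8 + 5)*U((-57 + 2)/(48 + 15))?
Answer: -338640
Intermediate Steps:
x = 1963 (x = (8 + 5)*151 = 13*151 = 1963)
x - 340603 = 1963 - 340603 = -338640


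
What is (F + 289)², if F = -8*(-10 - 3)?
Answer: 154449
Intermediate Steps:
F = 104 (F = -8*(-13) = 104)
(F + 289)² = (104 + 289)² = 393² = 154449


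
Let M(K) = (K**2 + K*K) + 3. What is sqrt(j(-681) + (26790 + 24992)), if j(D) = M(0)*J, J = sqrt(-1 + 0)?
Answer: sqrt(51782 + 3*I) ≈ 227.56 + 0.0066*I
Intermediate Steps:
M(K) = 3 + 2*K**2 (M(K) = (K**2 + K**2) + 3 = 2*K**2 + 3 = 3 + 2*K**2)
J = I (J = sqrt(-1) = I ≈ 1.0*I)
j(D) = 3*I (j(D) = (3 + 2*0**2)*I = (3 + 2*0)*I = (3 + 0)*I = 3*I)
sqrt(j(-681) + (26790 + 24992)) = sqrt(3*I + (26790 + 24992)) = sqrt(3*I + 51782) = sqrt(51782 + 3*I)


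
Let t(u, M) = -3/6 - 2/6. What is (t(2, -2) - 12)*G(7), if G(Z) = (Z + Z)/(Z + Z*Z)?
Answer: -77/24 ≈ -3.2083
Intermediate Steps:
t(u, M) = -⅚ (t(u, M) = -3*⅙ - 2*⅙ = -½ - ⅓ = -⅚)
G(Z) = 2*Z/(Z + Z²) (G(Z) = (2*Z)/(Z + Z²) = 2*Z/(Z + Z²))
(t(2, -2) - 12)*G(7) = (-⅚ - 12)*(2/(1 + 7)) = -77/(3*8) = -77/6*¼ = -77/24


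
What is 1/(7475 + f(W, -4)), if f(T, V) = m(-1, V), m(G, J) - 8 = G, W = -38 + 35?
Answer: 1/7482 ≈ 0.00013365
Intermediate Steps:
W = -3
m(G, J) = 8 + G
f(T, V) = 7 (f(T, V) = 8 - 1 = 7)
1/(7475 + f(W, -4)) = 1/(7475 + 7) = 1/7482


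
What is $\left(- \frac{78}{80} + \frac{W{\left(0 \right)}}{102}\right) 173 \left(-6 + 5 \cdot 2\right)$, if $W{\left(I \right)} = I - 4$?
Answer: $- \frac{357937}{510} \approx -701.84$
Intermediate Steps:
$W{\left(I \right)} = -4 + I$ ($W{\left(I \right)} = I - 4 = -4 + I$)
$\left(- \frac{78}{80} + \frac{W{\left(0 \right)}}{102}\right) 173 \left(-6 + 5 \cdot 2\right) = \left(- \frac{78}{80} + \frac{-4 + 0}{102}\right) 173 \left(-6 + 5 \cdot 2\right) = \left(\left(-78\right) \frac{1}{80} - \frac{2}{51}\right) 173 \left(-6 + 10\right) = \left(- \frac{39}{40} - \frac{2}{51}\right) 173 \cdot 4 = \left(- \frac{2069}{2040}\right) 173 \cdot 4 = \left(- \frac{357937}{2040}\right) 4 = - \frac{357937}{510}$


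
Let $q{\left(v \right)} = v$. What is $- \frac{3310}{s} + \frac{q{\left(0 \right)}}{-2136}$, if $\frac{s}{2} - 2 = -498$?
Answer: $\frac{1655}{496} \approx 3.3367$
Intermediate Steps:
$s = -992$ ($s = 4 + 2 \left(-498\right) = 4 - 996 = -992$)
$- \frac{3310}{s} + \frac{q{\left(0 \right)}}{-2136} = - \frac{3310}{-992} + \frac{0}{-2136} = \left(-3310\right) \left(- \frac{1}{992}\right) + 0 \left(- \frac{1}{2136}\right) = \frac{1655}{496} + 0 = \frac{1655}{496}$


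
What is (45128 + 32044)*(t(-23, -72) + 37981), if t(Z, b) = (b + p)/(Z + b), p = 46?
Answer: 278453631012/95 ≈ 2.9311e+9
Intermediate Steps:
t(Z, b) = (46 + b)/(Z + b) (t(Z, b) = (b + 46)/(Z + b) = (46 + b)/(Z + b))
(45128 + 32044)*(t(-23, -72) + 37981) = (45128 + 32044)*((46 - 72)/(-23 - 72) + 37981) = 77172*(-26/(-95) + 37981) = 77172*(-1/95*(-26) + 37981) = 77172*(26/95 + 37981) = 77172*(3608221/95) = 278453631012/95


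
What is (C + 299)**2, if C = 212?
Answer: 261121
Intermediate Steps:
(C + 299)**2 = (212 + 299)**2 = 511**2 = 261121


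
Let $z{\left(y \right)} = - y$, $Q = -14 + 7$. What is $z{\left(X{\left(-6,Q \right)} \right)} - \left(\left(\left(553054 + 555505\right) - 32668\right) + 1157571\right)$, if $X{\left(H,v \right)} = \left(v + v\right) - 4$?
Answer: $-2233444$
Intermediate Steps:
$Q = -7$
$X{\left(H,v \right)} = -4 + 2 v$ ($X{\left(H,v \right)} = 2 v - 4 = -4 + 2 v$)
$z{\left(X{\left(-6,Q \right)} \right)} - \left(\left(\left(553054 + 555505\right) - 32668\right) + 1157571\right) = - (-4 + 2 \left(-7\right)) - \left(\left(\left(553054 + 555505\right) - 32668\right) + 1157571\right) = - (-4 - 14) - \left(\left(1108559 - 32668\right) + 1157571\right) = \left(-1\right) \left(-18\right) - \left(1075891 + 1157571\right) = 18 - 2233462 = -2233444$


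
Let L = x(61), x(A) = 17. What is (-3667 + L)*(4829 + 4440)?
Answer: -33831850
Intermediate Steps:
L = 17
(-3667 + L)*(4829 + 4440) = (-3667 + 17)*(4829 + 4440) = -3650*9269 = -33831850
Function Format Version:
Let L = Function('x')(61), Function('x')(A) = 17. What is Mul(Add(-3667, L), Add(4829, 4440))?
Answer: -33831850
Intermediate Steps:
L = 17
Mul(Add(-3667, L), Add(4829, 4440)) = Mul(Add(-3667, 17), Add(4829, 4440)) = Mul(-3650, 9269) = -33831850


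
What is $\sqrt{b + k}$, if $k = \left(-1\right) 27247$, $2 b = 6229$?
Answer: $\frac{7 i \sqrt{1970}}{2} \approx 155.35 i$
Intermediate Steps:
$b = \frac{6229}{2}$ ($b = \frac{1}{2} \cdot 6229 = \frac{6229}{2} \approx 3114.5$)
$k = -27247$
$\sqrt{b + k} = \sqrt{\frac{6229}{2} - 27247} = \sqrt{- \frac{48265}{2}} = \frac{7 i \sqrt{1970}}{2}$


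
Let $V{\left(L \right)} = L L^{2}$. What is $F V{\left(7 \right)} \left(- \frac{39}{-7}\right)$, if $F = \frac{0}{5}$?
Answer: $0$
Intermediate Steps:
$F = 0$ ($F = 0 \cdot \frac{1}{5} = 0$)
$V{\left(L \right)} = L^{3}$
$F V{\left(7 \right)} \left(- \frac{39}{-7}\right) = 0 \cdot 7^{3} \left(- \frac{39}{-7}\right) = 0 \cdot 343 \left(\left(-39\right) \left(- \frac{1}{7}\right)\right) = 0 \cdot \frac{39}{7} = 0$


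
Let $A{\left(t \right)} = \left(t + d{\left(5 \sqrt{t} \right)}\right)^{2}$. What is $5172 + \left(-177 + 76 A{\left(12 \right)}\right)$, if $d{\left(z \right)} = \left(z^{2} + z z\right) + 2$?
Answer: $28656691$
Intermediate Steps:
$d{\left(z \right)} = 2 + 2 z^{2}$ ($d{\left(z \right)} = \left(z^{2} + z^{2}\right) + 2 = 2 z^{2} + 2 = 2 + 2 z^{2}$)
$A{\left(t \right)} = \left(2 + 51 t\right)^{2}$ ($A{\left(t \right)} = \left(t + \left(2 + 2 \left(5 \sqrt{t}\right)^{2}\right)\right)^{2} = \left(t + \left(2 + 2 \cdot 25 t\right)\right)^{2} = \left(t + \left(2 + 50 t\right)\right)^{2} = \left(2 + 51 t\right)^{2}$)
$5172 + \left(-177 + 76 A{\left(12 \right)}\right) = 5172 - \left(177 - 76 \left(2 + 51 \cdot 12\right)^{2}\right) = 5172 - \left(177 - 76 \left(2 + 612\right)^{2}\right) = 5172 - \left(177 - 76 \cdot 614^{2}\right) = 5172 + \left(-177 + 76 \cdot 376996\right) = 5172 + \left(-177 + 28651696\right) = 5172 + 28651519 = 28656691$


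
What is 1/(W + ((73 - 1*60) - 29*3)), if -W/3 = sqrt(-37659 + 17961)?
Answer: I/(-74*I + 21*sqrt(402)) ≈ -0.00040491 + 0.0023039*I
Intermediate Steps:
W = -21*I*sqrt(402) (W = -3*sqrt(-37659 + 17961) = -21*I*sqrt(402) ≈ -421.05*I)
1/(W + ((73 - 1*60) - 29*3)) = 1/(-21*I*sqrt(402) + ((73 - 1*60) - 29*3)) = 1/(-21*I*sqrt(402) + ((73 - 60) - 87)) = 1/(-21*I*sqrt(402) + (13 - 87)) = 1/(-21*I*sqrt(402) - 74) = 1/(-74 - 21*I*sqrt(402))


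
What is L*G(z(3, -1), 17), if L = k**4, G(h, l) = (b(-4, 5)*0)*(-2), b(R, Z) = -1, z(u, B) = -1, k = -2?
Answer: 0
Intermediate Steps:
G(h, l) = 0 (G(h, l) = -1*0*(-2) = 0*(-2) = 0)
L = 16 (L = (-2)**4 = 16)
L*G(z(3, -1), 17) = 16*0 = 0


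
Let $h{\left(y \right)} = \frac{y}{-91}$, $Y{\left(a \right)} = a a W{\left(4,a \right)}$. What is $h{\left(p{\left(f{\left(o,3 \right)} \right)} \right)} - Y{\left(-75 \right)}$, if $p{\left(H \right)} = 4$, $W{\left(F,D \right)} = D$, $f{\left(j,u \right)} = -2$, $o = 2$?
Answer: $\frac{38390621}{91} \approx 4.2188 \cdot 10^{5}$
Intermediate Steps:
$Y{\left(a \right)} = a^{3}$ ($Y{\left(a \right)} = a a a = a^{2} a = a^{3}$)
$h{\left(y \right)} = - \frac{y}{91}$ ($h{\left(y \right)} = y \left(- \frac{1}{91}\right) = - \frac{y}{91}$)
$h{\left(p{\left(f{\left(o,3 \right)} \right)} \right)} - Y{\left(-75 \right)} = \left(- \frac{1}{91}\right) 4 - \left(-75\right)^{3} = - \frac{4}{91} - -421875 = - \frac{4}{91} + 421875 = \frac{38390621}{91}$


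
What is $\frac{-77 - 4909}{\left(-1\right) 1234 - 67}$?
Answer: $\frac{4986}{1301} \approx 3.8324$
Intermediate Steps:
$\frac{-77 - 4909}{\left(-1\right) 1234 - 67} = - \frac{4986}{-1234 - 67} = - \frac{4986}{-1301} = \left(-4986\right) \left(- \frac{1}{1301}\right) = \frac{4986}{1301}$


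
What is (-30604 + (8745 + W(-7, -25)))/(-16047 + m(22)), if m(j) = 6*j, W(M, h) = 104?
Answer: 4351/3183 ≈ 1.3669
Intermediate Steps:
(-30604 + (8745 + W(-7, -25)))/(-16047 + m(22)) = (-30604 + (8745 + 104))/(-16047 + 6*22) = (-30604 + 8849)/(-16047 + 132) = -21755/(-15915) = -21755*(-1/15915) = 4351/3183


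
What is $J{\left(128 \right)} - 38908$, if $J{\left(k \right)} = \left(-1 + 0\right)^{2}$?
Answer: $-38907$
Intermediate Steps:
$J{\left(k \right)} = 1$ ($J{\left(k \right)} = \left(-1\right)^{2} = 1$)
$J{\left(128 \right)} - 38908 = 1 - 38908 = -38907$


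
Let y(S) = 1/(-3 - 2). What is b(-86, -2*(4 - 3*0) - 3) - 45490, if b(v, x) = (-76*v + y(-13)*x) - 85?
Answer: -195184/5 ≈ -39037.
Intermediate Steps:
y(S) = -⅕ (y(S) = 1/(-5) = -⅕)
b(v, x) = -85 - 76*v - x/5 (b(v, x) = (-76*v - x/5) - 85 = -85 - 76*v - x/5)
b(-86, -2*(4 - 3*0) - 3) - 45490 = (-85 - 76*(-86) - (-2*(4 - 3*0) - 3)/5) - 45490 = (-85 + 6536 - (-2*(4 + 0) - 3)/5) - 45490 = (-85 + 6536 - (-2*4 - 3)/5) - 45490 = (-85 + 6536 - (-8 - 3)/5) - 45490 = (-85 + 6536 - ⅕*(-11)) - 45490 = (-85 + 6536 + 11/5) - 45490 = 32266/5 - 45490 = -195184/5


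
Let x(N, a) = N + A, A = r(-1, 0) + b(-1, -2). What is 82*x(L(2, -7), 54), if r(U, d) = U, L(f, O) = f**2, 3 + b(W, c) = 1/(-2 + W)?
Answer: -82/3 ≈ -27.333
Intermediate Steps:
b(W, c) = -3 + 1/(-2 + W)
A = -13/3 (A = -1 + (7 - 3*(-1))/(-2 - 1) = -1 + (7 + 3)/(-3) = -1 - 1/3*10 = -1 - 10/3 = -13/3 ≈ -4.3333)
x(N, a) = -13/3 + N (x(N, a) = N - 13/3 = -13/3 + N)
82*x(L(2, -7), 54) = 82*(-13/3 + 2**2) = 82*(-13/3 + 4) = 82*(-1/3) = -82/3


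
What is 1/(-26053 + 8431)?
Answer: -1/17622 ≈ -5.6747e-5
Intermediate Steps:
1/(-26053 + 8431) = 1/(-17622) = -1/17622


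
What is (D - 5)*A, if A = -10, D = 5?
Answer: 0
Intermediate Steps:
(D - 5)*A = (5 - 5)*(-10) = 0*(-10) = 0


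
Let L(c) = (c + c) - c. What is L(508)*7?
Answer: 3556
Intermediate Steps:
L(c) = c (L(c) = 2*c - c = c)
L(508)*7 = 508*7 = 3556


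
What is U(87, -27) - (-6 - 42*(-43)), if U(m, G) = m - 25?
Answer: -1738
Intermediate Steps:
U(m, G) = -25 + m
U(87, -27) - (-6 - 42*(-43)) = (-25 + 87) - (-6 - 42*(-43)) = 62 - (-6 + 1806) = 62 - 1*1800 = 62 - 1800 = -1738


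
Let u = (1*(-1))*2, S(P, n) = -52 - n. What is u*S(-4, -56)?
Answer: -8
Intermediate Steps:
u = -2 (u = -1*2 = -2)
u*S(-4, -56) = -2*(-52 - 1*(-56)) = -2*(-52 + 56) = -2*4 = -8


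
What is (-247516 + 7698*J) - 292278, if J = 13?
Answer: -439720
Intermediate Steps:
(-247516 + 7698*J) - 292278 = (-247516 + 7698*13) - 292278 = (-247516 + 100074) - 292278 = -147442 - 292278 = -439720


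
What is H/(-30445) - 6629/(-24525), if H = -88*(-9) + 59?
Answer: 36189826/149332725 ≈ 0.24234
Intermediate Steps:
H = 851 (H = 792 + 59 = 851)
H/(-30445) - 6629/(-24525) = 851/(-30445) - 6629/(-24525) = 851*(-1/30445) - 6629*(-1/24525) = -851/30445 + 6629/24525 = 36189826/149332725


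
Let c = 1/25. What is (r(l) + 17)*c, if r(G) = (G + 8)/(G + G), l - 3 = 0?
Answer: 113/150 ≈ 0.75333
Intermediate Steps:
l = 3 (l = 3 + 0 = 3)
r(G) = (8 + G)/(2*G) (r(G) = (8 + G)/((2*G)) = (8 + G)*(1/(2*G)) = (8 + G)/(2*G))
c = 1/25 ≈ 0.040000
(r(l) + 17)*c = ((½)*(8 + 3)/3 + 17)*(1/25) = ((½)*(⅓)*11 + 17)*(1/25) = (11/6 + 17)*(1/25) = (113/6)*(1/25) = 113/150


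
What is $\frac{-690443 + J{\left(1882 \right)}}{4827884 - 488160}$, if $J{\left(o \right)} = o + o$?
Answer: $- \frac{686679}{4339724} \approx -0.15823$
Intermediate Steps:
$J{\left(o \right)} = 2 o$
$\frac{-690443 + J{\left(1882 \right)}}{4827884 - 488160} = \frac{-690443 + 2 \cdot 1882}{4827884 - 488160} = \frac{-690443 + 3764}{4339724} = \left(-686679\right) \frac{1}{4339724} = - \frac{686679}{4339724}$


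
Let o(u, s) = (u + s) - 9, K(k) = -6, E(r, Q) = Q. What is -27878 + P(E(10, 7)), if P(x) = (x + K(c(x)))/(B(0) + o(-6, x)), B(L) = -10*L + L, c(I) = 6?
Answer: -223025/8 ≈ -27878.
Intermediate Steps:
B(L) = -9*L
o(u, s) = -9 + s + u (o(u, s) = (s + u) - 9 = -9 + s + u)
P(x) = (-6 + x)/(-15 + x) (P(x) = (x - 6)/(-9*0 + (-9 + x - 6)) = (-6 + x)/(0 + (-15 + x)) = (-6 + x)/(-15 + x))
-27878 + P(E(10, 7)) = -27878 + (-6 + 7)/(-15 + 7) = -27878 + 1/(-8) = -27878 - ⅛*1 = -27878 - ⅛ = -223025/8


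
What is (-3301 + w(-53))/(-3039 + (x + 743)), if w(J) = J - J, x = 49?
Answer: 3301/2247 ≈ 1.4691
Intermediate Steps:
w(J) = 0
(-3301 + w(-53))/(-3039 + (x + 743)) = (-3301 + 0)/(-3039 + (49 + 743)) = -3301/(-3039 + 792) = -3301/(-2247) = -3301*(-1/2247) = 3301/2247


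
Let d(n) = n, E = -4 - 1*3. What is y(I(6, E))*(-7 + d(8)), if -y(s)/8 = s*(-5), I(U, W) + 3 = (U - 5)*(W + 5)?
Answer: -200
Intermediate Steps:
E = -7 (E = -4 - 3 = -7)
I(U, W) = -3 + (-5 + U)*(5 + W) (I(U, W) = -3 + (U - 5)*(W + 5) = -3 + (-5 + U)*(5 + W))
y(s) = 40*s (y(s) = -8*s*(-5) = -(-40)*s = 40*s)
y(I(6, E))*(-7 + d(8)) = (40*(-28 - 5*(-7) + 5*6 + 6*(-7)))*(-7 + 8) = (40*(-28 + 35 + 30 - 42))*1 = (40*(-5))*1 = -200*1 = -200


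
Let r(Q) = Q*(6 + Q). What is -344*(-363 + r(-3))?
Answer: 127968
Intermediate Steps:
-344*(-363 + r(-3)) = -344*(-363 - 3*(6 - 3)) = -344*(-363 - 3*3) = -344*(-363 - 9) = -344*(-372) = 127968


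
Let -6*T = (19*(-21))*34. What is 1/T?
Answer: 1/2261 ≈ 0.00044228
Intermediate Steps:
T = 2261 (T = -19*(-21)*34/6 = -(-133)*34/2 = -⅙*(-13566) = 2261)
1/T = 1/2261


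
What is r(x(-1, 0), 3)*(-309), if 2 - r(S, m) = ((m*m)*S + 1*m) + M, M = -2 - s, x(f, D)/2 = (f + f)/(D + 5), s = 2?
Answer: -15759/5 ≈ -3151.8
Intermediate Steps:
x(f, D) = 4*f/(5 + D) (x(f, D) = 2*((f + f)/(D + 5)) = 2*((2*f)/(5 + D)) = 2*(2*f/(5 + D)) = 4*f/(5 + D))
M = -4 (M = -2 - 1*2 = -2 - 2 = -4)
r(S, m) = 6 - m - S*m**2 (r(S, m) = 2 - (((m*m)*S + 1*m) - 4) = 2 - ((m**2*S + m) - 4) = 2 - ((S*m**2 + m) - 4) = 2 - ((m + S*m**2) - 4) = 2 - (-4 + m + S*m**2) = 2 + (4 - m - S*m**2) = 6 - m - S*m**2)
r(x(-1, 0), 3)*(-309) = (6 - 1*3 - 1*4*(-1)/(5 + 0)*3**2)*(-309) = (6 - 3 - 1*4*(-1)/5*9)*(-309) = (6 - 3 - 1*4*(-1)*(1/5)*9)*(-309) = (6 - 3 - 1*(-4/5)*9)*(-309) = (6 - 3 + 36/5)*(-309) = (51/5)*(-309) = -15759/5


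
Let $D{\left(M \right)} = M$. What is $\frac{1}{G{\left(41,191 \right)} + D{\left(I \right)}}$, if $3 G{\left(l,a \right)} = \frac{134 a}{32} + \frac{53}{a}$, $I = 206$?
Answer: $\frac{3056}{1444561} \approx 0.0021155$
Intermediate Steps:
$G{\left(l,a \right)} = \frac{53}{3 a} + \frac{67 a}{48}$ ($G{\left(l,a \right)} = \frac{\frac{134 a}{32} + \frac{53}{a}}{3} = \frac{134 a \frac{1}{32} + \frac{53}{a}}{3} = \frac{\frac{67 a}{16} + \frac{53}{a}}{3} = \frac{\frac{53}{a} + \frac{67 a}{16}}{3} = \frac{53}{3 a} + \frac{67 a}{48}$)
$\frac{1}{G{\left(41,191 \right)} + D{\left(I \right)}} = \frac{1}{\frac{848 + 67 \cdot 191^{2}}{48 \cdot 191} + 206} = \frac{1}{\frac{1}{48} \cdot \frac{1}{191} \left(848 + 67 \cdot 36481\right) + 206} = \frac{1}{\frac{1}{48} \cdot \frac{1}{191} \left(848 + 2444227\right) + 206} = \frac{1}{\frac{1}{48} \cdot \frac{1}{191} \cdot 2445075 + 206} = \frac{1}{\frac{815025}{3056} + 206} = \frac{1}{\frac{1444561}{3056}} = \frac{3056}{1444561}$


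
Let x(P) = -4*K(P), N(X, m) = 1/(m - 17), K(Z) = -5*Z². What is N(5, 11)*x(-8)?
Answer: -640/3 ≈ -213.33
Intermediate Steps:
N(X, m) = 1/(-17 + m)
x(P) = 20*P² (x(P) = -(-20)*P² = 20*P²)
N(5, 11)*x(-8) = (20*(-8)²)/(-17 + 11) = (20*64)/(-6) = -⅙*1280 = -640/3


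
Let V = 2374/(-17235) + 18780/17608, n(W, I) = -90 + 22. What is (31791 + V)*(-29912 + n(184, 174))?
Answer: -7231190983245506/7586847 ≈ -9.5312e+8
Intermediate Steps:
n(W, I) = -68
V = 70467977/75868470 (V = 2374*(-1/17235) + 18780*(1/17608) = -2374/17235 + 4695/4402 = 70467977/75868470 ≈ 0.92882)
(31791 + V)*(-29912 + n(184, 174)) = (31791 + 70467977/75868470)*(-29912 - 68) = (2412004997747/75868470)*(-29980) = -7231190983245506/7586847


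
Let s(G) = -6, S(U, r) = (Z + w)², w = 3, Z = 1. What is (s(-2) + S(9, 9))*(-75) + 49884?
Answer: 49134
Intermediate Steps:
S(U, r) = 16 (S(U, r) = (1 + 3)² = 4² = 16)
(s(-2) + S(9, 9))*(-75) + 49884 = (-6 + 16)*(-75) + 49884 = 10*(-75) + 49884 = -750 + 49884 = 49134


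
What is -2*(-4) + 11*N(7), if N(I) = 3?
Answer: 41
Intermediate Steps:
-2*(-4) + 11*N(7) = -2*(-4) + 11*3 = 8 + 33 = 41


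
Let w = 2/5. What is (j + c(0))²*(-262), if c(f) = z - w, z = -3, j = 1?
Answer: -37728/25 ≈ -1509.1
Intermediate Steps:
w = ⅖ (w = 2*(⅕) = ⅖ ≈ 0.40000)
c(f) = -17/5 (c(f) = -3 - 1*⅖ = -3 - ⅖ = -17/5)
(j + c(0))²*(-262) = (1 - 17/5)²*(-262) = (-12/5)²*(-262) = (144/25)*(-262) = -37728/25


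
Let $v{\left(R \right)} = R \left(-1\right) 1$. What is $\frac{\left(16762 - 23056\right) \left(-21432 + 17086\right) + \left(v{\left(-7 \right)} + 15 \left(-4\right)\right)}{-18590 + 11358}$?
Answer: $- \frac{27353671}{7232} \approx -3782.3$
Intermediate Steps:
$v{\left(R \right)} = - R$ ($v{\left(R \right)} = - R 1 = - R$)
$\frac{\left(16762 - 23056\right) \left(-21432 + 17086\right) + \left(v{\left(-7 \right)} + 15 \left(-4\right)\right)}{-18590 + 11358} = \frac{\left(16762 - 23056\right) \left(-21432 + 17086\right) + \left(\left(-1\right) \left(-7\right) + 15 \left(-4\right)\right)}{-18590 + 11358} = \frac{\left(-6294\right) \left(-4346\right) + \left(7 - 60\right)}{-7232} = \left(27353724 - 53\right) \left(- \frac{1}{7232}\right) = 27353671 \left(- \frac{1}{7232}\right) = - \frac{27353671}{7232}$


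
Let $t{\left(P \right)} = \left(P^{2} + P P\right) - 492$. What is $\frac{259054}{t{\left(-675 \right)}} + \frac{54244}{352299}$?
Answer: $\frac{23444603683}{53476522107} \approx 0.43841$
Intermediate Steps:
$t{\left(P \right)} = -492 + 2 P^{2}$ ($t{\left(P \right)} = \left(P^{2} + P^{2}\right) - 492 = 2 P^{2} - 492 = -492 + 2 P^{2}$)
$\frac{259054}{t{\left(-675 \right)}} + \frac{54244}{352299} = \frac{259054}{-492 + 2 \left(-675\right)^{2}} + \frac{54244}{352299} = \frac{259054}{-492 + 2 \cdot 455625} + 54244 \cdot \frac{1}{352299} = \frac{259054}{-492 + 911250} + \frac{54244}{352299} = \frac{259054}{910758} + \frac{54244}{352299} = 259054 \cdot \frac{1}{910758} + \frac{54244}{352299} = \frac{129527}{455379} + \frac{54244}{352299} = \frac{23444603683}{53476522107}$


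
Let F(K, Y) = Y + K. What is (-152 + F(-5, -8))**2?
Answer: 27225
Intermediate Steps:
F(K, Y) = K + Y
(-152 + F(-5, -8))**2 = (-152 + (-5 - 8))**2 = (-152 - 13)**2 = (-165)**2 = 27225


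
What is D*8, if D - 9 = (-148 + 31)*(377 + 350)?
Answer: -680400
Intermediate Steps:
D = -85050 (D = 9 + (-148 + 31)*(377 + 350) = 9 - 117*727 = 9 - 85059 = -85050)
D*8 = -85050*8 = -680400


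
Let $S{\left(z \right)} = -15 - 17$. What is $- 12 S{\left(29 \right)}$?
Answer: $384$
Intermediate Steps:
$S{\left(z \right)} = -32$ ($S{\left(z \right)} = -15 - 17 = -32$)
$- 12 S{\left(29 \right)} = \left(-12\right) \left(-32\right) = 384$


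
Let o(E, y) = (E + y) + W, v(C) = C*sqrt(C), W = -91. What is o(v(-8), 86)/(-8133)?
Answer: 5/8133 + 16*I*sqrt(2)/8133 ≈ 0.00061478 + 0.0027822*I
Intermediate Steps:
v(C) = C**(3/2)
o(E, y) = -91 + E + y (o(E, y) = (E + y) - 91 = -91 + E + y)
o(v(-8), 86)/(-8133) = (-91 + (-8)**(3/2) + 86)/(-8133) = (-91 - 16*I*sqrt(2) + 86)*(-1/8133) = (-5 - 16*I*sqrt(2))*(-1/8133) = 5/8133 + 16*I*sqrt(2)/8133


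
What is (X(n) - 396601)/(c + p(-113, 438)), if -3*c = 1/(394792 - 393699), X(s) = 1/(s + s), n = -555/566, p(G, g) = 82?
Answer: -34369203562/7106035 ≈ -4836.6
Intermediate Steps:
n = -555/566 (n = -555*1/566 = -555/566 ≈ -0.98057)
X(s) = 1/(2*s)
c = -1/3279 (c = -1/(3*(394792 - 393699)) = -1/3/1093 = -1/3*1/1093 = -1/3279 ≈ -0.00030497)
(X(n) - 396601)/(c + p(-113, 438)) = (1/(2*(-555/566)) - 396601)/(-1/3279 + 82) = ((1/2)*(-566/555) - 396601)/(268877/3279) = (-283/555 - 396601)*(3279/268877) = -220113838/555*3279/268877 = -34369203562/7106035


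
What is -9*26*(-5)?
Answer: 1170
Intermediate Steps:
-9*26*(-5) = -234*(-5) = 1170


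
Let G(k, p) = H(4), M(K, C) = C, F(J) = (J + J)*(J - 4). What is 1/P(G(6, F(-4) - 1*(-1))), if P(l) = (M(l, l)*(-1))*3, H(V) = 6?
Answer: -1/18 ≈ -0.055556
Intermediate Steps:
F(J) = 2*J*(-4 + J) (F(J) = (2*J)*(-4 + J) = 2*J*(-4 + J))
G(k, p) = 6
P(l) = -3*l (P(l) = (l*(-1))*3 = -l*3 = -3*l)
1/P(G(6, F(-4) - 1*(-1))) = 1/(-3*6) = 1/(-18) = -1/18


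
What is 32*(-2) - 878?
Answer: -942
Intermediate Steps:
32*(-2) - 878 = -64 - 878 = -942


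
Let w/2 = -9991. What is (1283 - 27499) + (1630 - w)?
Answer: -4604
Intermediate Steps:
w = -19982 (w = 2*(-9991) = -19982)
(1283 - 27499) + (1630 - w) = (1283 - 27499) + (1630 - 1*(-19982)) = -26216 + (1630 + 19982) = -26216 + 21612 = -4604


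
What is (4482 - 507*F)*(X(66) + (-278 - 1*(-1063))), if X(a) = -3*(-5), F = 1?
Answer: 3180000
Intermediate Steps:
X(a) = 15
(4482 - 507*F)*(X(66) + (-278 - 1*(-1063))) = (4482 - 507*1)*(15 + (-278 - 1*(-1063))) = (4482 - 507)*(15 + (-278 + 1063)) = 3975*(15 + 785) = 3975*800 = 3180000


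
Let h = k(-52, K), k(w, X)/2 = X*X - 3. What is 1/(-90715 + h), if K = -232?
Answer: 1/16927 ≈ 5.9077e-5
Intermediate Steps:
k(w, X) = -6 + 2*X**2 (k(w, X) = 2*(X*X - 3) = 2*(X**2 - 3) = 2*(-3 + X**2) = -6 + 2*X**2)
h = 107642 (h = -6 + 2*(-232)**2 = -6 + 2*53824 = -6 + 107648 = 107642)
1/(-90715 + h) = 1/(-90715 + 107642) = 1/16927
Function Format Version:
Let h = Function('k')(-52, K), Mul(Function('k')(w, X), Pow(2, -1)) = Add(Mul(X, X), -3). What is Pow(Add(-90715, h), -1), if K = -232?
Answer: Rational(1, 16927) ≈ 5.9077e-5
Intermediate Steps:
Function('k')(w, X) = Add(-6, Mul(2, Pow(X, 2))) (Function('k')(w, X) = Mul(2, Add(Mul(X, X), -3)) = Mul(2, Add(Pow(X, 2), -3)) = Mul(2, Add(-3, Pow(X, 2))) = Add(-6, Mul(2, Pow(X, 2))))
h = 107642 (h = Add(-6, Mul(2, Pow(-232, 2))) = Add(-6, Mul(2, 53824)) = Add(-6, 107648) = 107642)
Pow(Add(-90715, h), -1) = Pow(Add(-90715, 107642), -1) = Pow(16927, -1) = Rational(1, 16927)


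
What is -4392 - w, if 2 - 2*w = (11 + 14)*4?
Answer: -4343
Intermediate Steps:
w = -49 (w = 1 - (11 + 14)*4/2 = 1 - 25*4/2 = 1 - 1/2*100 = 1 - 50 = -49)
-4392 - w = -4392 - 1*(-49) = -4392 + 49 = -4343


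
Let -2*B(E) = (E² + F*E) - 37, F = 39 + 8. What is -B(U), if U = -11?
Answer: -433/2 ≈ -216.50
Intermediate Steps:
F = 47
B(E) = 37/2 - 47*E/2 - E²/2 (B(E) = -((E² + 47*E) - 37)/2 = -(-37 + E² + 47*E)/2 = 37/2 - 47*E/2 - E²/2)
-B(U) = -(37/2 - 47/2*(-11) - ½*(-11)²) = -(37/2 + 517/2 - ½*121) = -(37/2 + 517/2 - 121/2) = -1*433/2 = -433/2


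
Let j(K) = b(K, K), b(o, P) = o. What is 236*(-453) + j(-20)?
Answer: -106928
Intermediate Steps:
j(K) = K
236*(-453) + j(-20) = 236*(-453) - 20 = -106908 - 20 = -106928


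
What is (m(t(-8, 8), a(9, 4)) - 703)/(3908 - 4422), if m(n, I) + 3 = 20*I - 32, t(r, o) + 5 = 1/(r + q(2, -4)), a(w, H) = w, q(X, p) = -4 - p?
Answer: 279/257 ≈ 1.0856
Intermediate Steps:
t(r, o) = -5 + 1/r (t(r, o) = -5 + 1/(r + (-4 - 1*(-4))) = -5 + 1/(r + (-4 + 4)) = -5 + 1/(r + 0) = -5 + 1/r)
m(n, I) = -35 + 20*I (m(n, I) = -3 + (20*I - 32) = -3 + (-32 + 20*I) = -35 + 20*I)
(m(t(-8, 8), a(9, 4)) - 703)/(3908 - 4422) = ((-35 + 20*9) - 703)/(3908 - 4422) = ((-35 + 180) - 703)/(-514) = (145 - 703)*(-1/514) = -558*(-1/514) = 279/257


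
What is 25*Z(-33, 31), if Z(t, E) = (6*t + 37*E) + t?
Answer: 22900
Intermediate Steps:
Z(t, E) = 7*t + 37*E
25*Z(-33, 31) = 25*(7*(-33) + 37*31) = 25*(-231 + 1147) = 25*916 = 22900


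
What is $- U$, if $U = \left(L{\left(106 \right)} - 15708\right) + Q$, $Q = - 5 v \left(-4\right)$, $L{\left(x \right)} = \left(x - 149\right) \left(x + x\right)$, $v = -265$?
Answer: $30124$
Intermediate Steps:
$L{\left(x \right)} = 2 x \left(-149 + x\right)$ ($L{\left(x \right)} = \left(-149 + x\right) 2 x = 2 x \left(-149 + x\right)$)
$Q = -5300$ ($Q = \left(-5\right) \left(-265\right) \left(-4\right) = 1325 \left(-4\right) = -5300$)
$U = -30124$ ($U = \left(2 \cdot 106 \left(-149 + 106\right) - 15708\right) - 5300 = \left(2 \cdot 106 \left(-43\right) - 15708\right) - 5300 = \left(-9116 - 15708\right) - 5300 = -24824 - 5300 = -30124$)
$- U = \left(-1\right) \left(-30124\right) = 30124$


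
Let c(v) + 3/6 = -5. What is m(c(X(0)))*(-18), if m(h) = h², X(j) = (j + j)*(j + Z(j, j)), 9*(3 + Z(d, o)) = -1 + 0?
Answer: -1089/2 ≈ -544.50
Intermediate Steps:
Z(d, o) = -28/9 (Z(d, o) = -3 + (-1 + 0)/9 = -3 + (⅑)*(-1) = -3 - ⅑ = -28/9)
X(j) = 2*j*(-28/9 + j) (X(j) = (j + j)*(j - 28/9) = (2*j)*(-28/9 + j) = 2*j*(-28/9 + j))
c(v) = -11/2 (c(v) = -½ - 5 = -11/2)
m(c(X(0)))*(-18) = (-11/2)²*(-18) = (121/4)*(-18) = -1089/2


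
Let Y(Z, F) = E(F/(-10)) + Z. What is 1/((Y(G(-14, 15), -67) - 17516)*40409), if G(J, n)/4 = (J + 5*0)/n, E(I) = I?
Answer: -30/21230524919 ≈ -1.4131e-9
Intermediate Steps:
G(J, n) = 4*J/n (G(J, n) = 4*((J + 5*0)/n) = 4*((J + 0)/n) = 4*(J/n) = 4*J/n)
Y(Z, F) = Z - F/10 (Y(Z, F) = F/(-10) + Z = F*(-1/10) + Z = -F/10 + Z = Z - F/10)
1/((Y(G(-14, 15), -67) - 17516)*40409) = 1/((4*(-14)/15 - 1/10*(-67)) - 17516*40409) = (1/40409)/((4*(-14)*(1/15) + 67/10) - 17516) = (1/40409)/((-56/15 + 67/10) - 17516) = (1/40409)/(89/30 - 17516) = (1/40409)/(-525391/30) = -30/525391*1/40409 = -30/21230524919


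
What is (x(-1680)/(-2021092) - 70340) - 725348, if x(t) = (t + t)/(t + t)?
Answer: -1608158651297/2021092 ≈ -7.9569e+5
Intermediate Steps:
x(t) = 1 (x(t) = (2*t)/((2*t)) = (2*t)*(1/(2*t)) = 1)
(x(-1680)/(-2021092) - 70340) - 725348 = (1/(-2021092) - 70340) - 725348 = (1*(-1/2021092) - 70340) - 725348 = (-1/2021092 - 70340) - 725348 = -142163611281/2021092 - 725348 = -1608158651297/2021092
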